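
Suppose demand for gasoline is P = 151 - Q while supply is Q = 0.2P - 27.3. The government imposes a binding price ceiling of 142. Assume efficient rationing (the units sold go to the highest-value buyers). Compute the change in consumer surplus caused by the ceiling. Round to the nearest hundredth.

Rewriting supply in inverse form: P = 136.5 + 5Q.
Free-market equilibrium: 151 - Q = 136.5 + 5Q gives Q* = 2.4167, P* = 148.5833.
At P = 142, sellers supply (142 - 136.5)/5 = 1.1 while buyers want more, so the quantity traded is 1.1 at price 142.
CS goes from (1/2)(2.4167)(2.4167) = 2.9201 to 9.295 (computed as (151 - 142)(1.1) - (1/2)(1)(1.1)^2), a change of 6.3749.

6.37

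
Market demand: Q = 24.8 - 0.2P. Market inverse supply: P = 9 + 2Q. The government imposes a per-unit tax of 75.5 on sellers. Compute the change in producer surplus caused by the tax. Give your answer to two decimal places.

Rewriting demand in inverse form: P = 124 - 5Q.
Without the tax, 124 - 5Q = 9 + 2Q so Q* = 16.4286 and P* = 41.8571.
A tax on sellers shifts supply up by 75.5: 124 - 5Q = 9 + 2Q + 75.5, so Q_t = 5.6429. Buyers pay P_b = 95.7857; sellers receive P_s = P_b - 75.5 = 20.2857.
Producers lose the trapezoid between P_s and P* out to Q_t plus the triangle from Q_t to Q*: change in PS = 31.8418 - 269.898 = -238.0561.

-238.06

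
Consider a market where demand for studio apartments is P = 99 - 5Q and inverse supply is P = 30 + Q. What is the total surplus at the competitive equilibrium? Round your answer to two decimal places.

396.75

Equilibrium: 99 - 5Q = 30 + Q, so Q* = 11.5 and P* = 41.5.
Total surplus is the full triangle between the curves from 0 to Q*: (1/2)(11.5)(99 - 30) = 396.75.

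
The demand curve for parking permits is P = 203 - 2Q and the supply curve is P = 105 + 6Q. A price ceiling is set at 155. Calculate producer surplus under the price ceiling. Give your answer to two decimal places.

Free-market equilibrium: 203 - 2Q = 105 + 6Q gives Q* = 12.25, P* = 178.5.
At P = 155, sellers supply (155 - 105)/6 = 8.3333 while buyers want more, so the quantity traded is 8.3333 at price 155.
PS is the triangle above supply below 155: (1/2)(8.3333)(155 - 105) = 208.3333.

208.33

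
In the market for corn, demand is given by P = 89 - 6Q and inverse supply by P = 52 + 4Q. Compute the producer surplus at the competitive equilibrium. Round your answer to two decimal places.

27.38

Equilibrium: 89 - 6Q = 52 + 4Q, so Q* = 3.7 and P* = 66.8.
The supply curve's price intercept is 52, so PS = (1/2)(Q*)(P* - 52) = (1/2)(3.7)(14.8) = 27.38.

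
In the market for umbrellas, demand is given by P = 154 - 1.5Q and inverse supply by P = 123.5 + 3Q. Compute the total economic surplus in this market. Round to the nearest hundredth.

103.36

Setting demand equal to supply, 30.5 = 4.5Q, so Q* = 6.7778 and P* = 143.8333.
Total surplus is the full triangle between the curves from 0 to Q*: (1/2)(6.7778)(154 - 123.5) = 103.3611.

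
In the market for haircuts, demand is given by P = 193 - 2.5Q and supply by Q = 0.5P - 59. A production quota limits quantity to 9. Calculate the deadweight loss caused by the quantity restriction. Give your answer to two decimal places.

132.25

Rewriting supply in inverse form: P = 118 + 2Q.
Unrestricted equilibrium: Q* = (193 - 118)/(2.5 + 2) = 16.6667.
At Q = 9 the demand price is 193 - 2.5(9) = 170.5 and the supply price is 118 + 2(9) = 136.
DWL = (1/2)(gap between curves at 9) x (Q* - 9) = (1/2)(34.5)(7.6667) = 132.25.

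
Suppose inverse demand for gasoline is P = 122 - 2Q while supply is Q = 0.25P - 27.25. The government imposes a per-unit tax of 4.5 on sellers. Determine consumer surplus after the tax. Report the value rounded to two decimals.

2.01

Rewriting supply in inverse form: P = 109 + 4Q.
Without the tax, 122 - 2Q = 109 + 4Q so Q* = 2.1667 and P* = 117.6667.
A tax on sellers shifts supply up by 4.5: 122 - 2Q = 109 + 4Q + 4.5, so Q_t = 1.4167. Buyers pay P_b = 119.1667; sellers receive P_s = P_b - 4.5 = 114.6667.
CS = (1/2)(Q_t)(122 - P_b) = (1/2)(1.4167)(2.8333) = 2.0069.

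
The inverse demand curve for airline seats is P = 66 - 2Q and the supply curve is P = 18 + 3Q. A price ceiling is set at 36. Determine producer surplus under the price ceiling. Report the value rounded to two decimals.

Without the control, 66 - 2Q = 18 + 3Q so Q* = 9.6 and P* = 46.8.
At the ceiling price 36, quantity supplied is (36 - 18)/3 = 6; supply is the short side, so Q = 6 trades at P = 36.
PS is the triangle above supply below 36: (1/2)(6)(36 - 18) = 54.

54.00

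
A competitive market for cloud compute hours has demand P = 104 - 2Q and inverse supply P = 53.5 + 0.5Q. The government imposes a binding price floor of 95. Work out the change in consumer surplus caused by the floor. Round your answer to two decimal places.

Free-market equilibrium: 104 - 2Q = 53.5 + 0.5Q gives Q* = 20.2, P* = 63.6.
At the floor price 95, quantity demanded is (104 - 95)/2 = 4.5; demand is the short side, so Q = 4.5 trades at P = 95.
CS goes from (1/2)(20.2)(40.4) = 408.04 to 20.25 (computed as (104 - 95)(4.5) - (1/2)(2)(4.5)^2), a change of -387.79.

-387.79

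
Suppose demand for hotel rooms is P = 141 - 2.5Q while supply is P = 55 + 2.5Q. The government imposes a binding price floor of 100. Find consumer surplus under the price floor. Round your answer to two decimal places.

Without the control, 141 - 2.5Q = 55 + 2.5Q so Q* = 17.2 and P* = 98.
At the floor price 100, quantity demanded is (141 - 100)/2.5 = 16.4; demand is the short side, so Q = 16.4 trades at P = 100.
CS is the triangle under demand above 100: (1/2)(16.4)(141 - 100) = 336.2.

336.20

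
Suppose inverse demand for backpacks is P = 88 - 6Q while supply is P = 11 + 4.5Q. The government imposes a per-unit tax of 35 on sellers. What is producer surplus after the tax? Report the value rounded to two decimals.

36.00

Without the tax, 88 - 6Q = 11 + 4.5Q so Q* = 7.3333 and P* = 44.
A tax on sellers shifts supply up by 35: 88 - 6Q = 11 + 4.5Q + 35, so Q_t = 4. Buyers pay P_b = 64; sellers receive P_s = P_b - 35 = 29.
PS = (1/2)(Q_t)(P_s - 11) = (1/2)(4)(18) = 36.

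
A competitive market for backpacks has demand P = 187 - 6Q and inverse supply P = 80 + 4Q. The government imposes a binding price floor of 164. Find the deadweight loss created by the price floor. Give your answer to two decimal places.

Without the control, 187 - 6Q = 80 + 4Q so Q* = 10.7 and P* = 122.8.
At P = 164, buyers demand (187 - 164)/6 = 3.8333 while sellers would supply more, so the quantity traded is 3.8333 at price 164.
The lost-trades triangle has base Q* - 3.8333 = 6.8667 and height equal to the gap between the curves at Q = 3.8333, which is 164 - 95.3333 = 68.6667. DWL = (1/2)(6.8667)(68.6667) = 235.7556.

235.76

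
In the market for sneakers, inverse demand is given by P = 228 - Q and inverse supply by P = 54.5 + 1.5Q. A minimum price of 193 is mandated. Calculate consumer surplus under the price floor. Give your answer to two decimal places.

612.50

Free-market equilibrium: 228 - Q = 54.5 + 1.5Q gives Q* = 69.4, P* = 158.6.
At the floor price 193, quantity demanded is (228 - 193)/1 = 35; demand is the short side, so Q = 35 trades at P = 193.
CS is the triangle under demand above 193: (1/2)(35)(228 - 193) = 612.5.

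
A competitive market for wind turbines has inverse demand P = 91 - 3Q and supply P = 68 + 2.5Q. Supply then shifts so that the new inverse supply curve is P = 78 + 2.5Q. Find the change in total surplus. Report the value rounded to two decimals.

-32.73

Initial equilibrium: Q_0 = 4.1818, P_0 = 78.4545; CS_0 = (1/2)(4.1818)(12.5455) = 26.2314, PS_0 = (1/2)(4.1818)(10.4545) = 21.8595.
New equilibrium: 91 - 3Q = 78 + 2.5Q gives Q_1 = 2.3636, P_1 = 83.9091; CS_1 = 8.3802, PS_1 = 6.9835.
Change in total surplus = (8.3802 + 6.9835) - (26.2314 + 21.8595) = -32.7273.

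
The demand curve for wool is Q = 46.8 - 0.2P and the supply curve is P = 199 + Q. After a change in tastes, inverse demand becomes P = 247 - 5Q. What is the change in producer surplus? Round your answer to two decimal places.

Rewriting demand in inverse form: P = 234 - 5Q.
Initial equilibrium: Q_0 = 5.8333, P_0 = 204.8333; CS_0 = (1/2)(5.8333)(29.1667) = 85.0694, PS_0 = (1/2)(5.8333)(5.8333) = 17.0139.
New equilibrium: 247 - 5Q = 199 + Q gives Q_1 = 8, P_1 = 207; CS_1 = 160, PS_1 = 32.
Change in producer surplus = 32 - 17.0139 = 14.9861.

14.99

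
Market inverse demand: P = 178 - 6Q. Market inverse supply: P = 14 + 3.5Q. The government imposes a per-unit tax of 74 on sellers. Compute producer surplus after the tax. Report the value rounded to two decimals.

157.06

Without the tax, 178 - 6Q = 14 + 3.5Q so Q* = 17.2632 and P* = 74.4211.
A tax on sellers shifts supply up by 74: 178 - 6Q = 14 + 3.5Q + 74, so Q_t = 9.4737. Buyers pay P_b = 121.1579; sellers receive P_s = P_b - 74 = 47.1579.
Producer surplus is the triangle above supply below P_s: (1/2)(9.4737)(47.1579 - 14) = 157.0637.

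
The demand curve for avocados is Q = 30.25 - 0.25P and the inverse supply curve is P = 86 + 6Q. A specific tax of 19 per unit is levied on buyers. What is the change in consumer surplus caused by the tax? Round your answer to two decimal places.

Rewriting demand in inverse form: P = 121 - 4Q.
Pre-tax equilibrium: 121 - 4Q = 86 + 6Q gives Q* = 3.5, P* = 107.
With the tax, buyers' net willingness to pay falls by 19: (121 - 19) - 4Q = 86 + 6Q, so Q_t = 1.6. Buyers pay P_b = 114.6; sellers receive P_s = P_b - 19 = 95.6.
Consumers lose the trapezoid between P* and P_b out to Q_t plus the triangle from Q_t to Q*: change in CS = 5.12 - 24.5 = -19.38.

-19.38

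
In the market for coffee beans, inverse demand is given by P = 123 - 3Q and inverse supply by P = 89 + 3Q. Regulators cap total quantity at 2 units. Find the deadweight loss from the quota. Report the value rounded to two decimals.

40.33

Unrestricted equilibrium: Q* = (123 - 89)/(3 + 3) = 5.6667.
At Q = 2 the demand price is 123 - 3(2) = 117 and the supply price is 89 + 3(2) = 95.
Deadweight loss is the triangle between the curves from 2 to 5.6667: (1/2)(117 - 95)(5.6667 - 2) = 40.3333.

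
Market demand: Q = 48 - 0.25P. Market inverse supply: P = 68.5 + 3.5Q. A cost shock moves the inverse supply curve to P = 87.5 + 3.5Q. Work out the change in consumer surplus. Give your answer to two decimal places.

-154.03

Rewriting demand in inverse form: P = 192 - 4Q.
Initial equilibrium: Q_0 = 16.4667, P_0 = 126.1333; CS_0 = (1/2)(16.4667)(65.8667) = 542.3022, PS_0 = (1/2)(16.4667)(57.6333) = 474.5144.
New equilibrium: 192 - 4Q = 87.5 + 3.5Q gives Q_1 = 13.9333, P_1 = 136.2667; CS_1 = 388.2756, PS_1 = 339.7411.
Change in consumer surplus = 388.2756 - 542.3022 = -154.0267.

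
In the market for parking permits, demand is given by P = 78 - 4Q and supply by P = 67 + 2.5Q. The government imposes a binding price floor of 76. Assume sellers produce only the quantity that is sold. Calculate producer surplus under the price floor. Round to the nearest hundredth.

Free-market equilibrium: 78 - 4Q = 67 + 2.5Q gives Q* = 1.6923, P* = 71.2308.
At P = 76, buyers demand (78 - 76)/4 = 0.5 while sellers would supply more, so the quantity traded is 0.5 at price 76.
The supply price at Q = 0.5 is 68.25. PS is the trapezoid between 76 and supply over [0, 0.5]: (1/2)[(76 - 67) + (76 - 68.25)](0.5) = 4.1875.

4.19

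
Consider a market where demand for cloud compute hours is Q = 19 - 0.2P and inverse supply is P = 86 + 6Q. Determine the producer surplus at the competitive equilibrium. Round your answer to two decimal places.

2.01

Rewriting demand in inverse form: P = 95 - 5Q.
Set 95 - 5Q = 86 + 6Q, which gives 9 = 11Q, so Q* = 0.8182 and P* = 95 - 5(0.8182) = 90.9091.
PS is the area between P* and the supply curve from 0 to Q*: (1/2)(0.8182)(4.9091) = 2.0083.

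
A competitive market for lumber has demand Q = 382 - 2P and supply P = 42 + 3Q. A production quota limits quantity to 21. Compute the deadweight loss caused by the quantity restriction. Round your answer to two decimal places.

Rewriting demand in inverse form: P = 191 - 0.5Q.
Unrestricted equilibrium: Q* = (191 - 42)/(0.5 + 3) = 42.5714.
At Q = 21 the demand price is 191 - 0.5(21) = 180.5 and the supply price is 42 + 3(21) = 105.
Deadweight loss is the triangle between the curves from 21 to 42.5714: (1/2)(180.5 - 105)(42.5714 - 21) = 814.3214.

814.32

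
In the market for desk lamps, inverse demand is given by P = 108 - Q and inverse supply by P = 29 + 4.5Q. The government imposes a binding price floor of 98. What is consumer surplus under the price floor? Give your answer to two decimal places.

50.00

Free-market equilibrium: 108 - Q = 29 + 4.5Q gives Q* = 14.3636, P* = 93.6364.
At the floor price 98, quantity demanded is (108 - 98)/1 = 10; demand is the short side, so Q = 10 trades at P = 98.
CS is the triangle under demand above 98: (1/2)(10)(108 - 98) = 50.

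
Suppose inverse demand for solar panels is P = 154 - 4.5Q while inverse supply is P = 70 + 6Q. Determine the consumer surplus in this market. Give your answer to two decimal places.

144.00

Equilibrium: 154 - 4.5Q = 70 + 6Q, so Q* = 8 and P* = 118.
CS is the area between the demand curve and P* from 0 to Q*: (1/2)(8)(36) = 144.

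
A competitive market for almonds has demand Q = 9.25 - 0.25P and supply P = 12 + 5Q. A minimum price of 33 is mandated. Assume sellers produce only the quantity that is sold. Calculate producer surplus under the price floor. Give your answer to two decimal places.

18.50

Rewriting demand in inverse form: P = 37 - 4Q.
Without the control, 37 - 4Q = 12 + 5Q so Q* = 2.7778 and P* = 25.8889.
At the floor price 33, quantity demanded is (37 - 33)/4 = 1; demand is the short side, so Q = 1 trades at P = 33.
The supply price at Q = 1 is 17. PS is the trapezoid between 33 and supply over [0, 1]: (1/2)[(33 - 12) + (33 - 17)](1) = 18.5.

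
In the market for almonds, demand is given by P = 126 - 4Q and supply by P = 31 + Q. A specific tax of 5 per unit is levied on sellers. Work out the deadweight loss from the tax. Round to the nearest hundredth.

2.50

Pre-tax equilibrium: 126 - 4Q = 31 + Q gives Q* = 19, P* = 50.
A tax on sellers shifts supply up by 5: 126 - 4Q = 31 + Q + 5, so Q_t = 18. Buyers pay P_b = 54; sellers receive P_s = P_b - 5 = 49.
Deadweight loss is the triangle between the curves from Q_t to Q*: (1/2)(19 - 18)(5) = 2.5.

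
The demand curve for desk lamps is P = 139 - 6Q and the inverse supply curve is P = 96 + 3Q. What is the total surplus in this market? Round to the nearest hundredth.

Set 139 - 6Q = 96 + 3Q, which gives 43 = 9Q, so Q* = 4.7778 and P* = 139 - 6(4.7778) = 110.3333.
CS = (1/2)(4.7778)(28.6667) = 68.4815 and PS = (1/2)(4.7778)(14.3333) = 34.2407, so total surplus = 102.7222.

102.72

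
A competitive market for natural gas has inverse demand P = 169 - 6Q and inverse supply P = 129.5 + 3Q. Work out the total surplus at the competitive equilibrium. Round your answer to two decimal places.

Setting demand equal to supply, 39.5 = 9Q, so Q* = 4.3889 and P* = 142.6667.
CS = (1/2)(4.3889)(26.3333) = 57.787 and PS = (1/2)(4.3889)(13.1667) = 28.8935, so total surplus = 86.6806.

86.68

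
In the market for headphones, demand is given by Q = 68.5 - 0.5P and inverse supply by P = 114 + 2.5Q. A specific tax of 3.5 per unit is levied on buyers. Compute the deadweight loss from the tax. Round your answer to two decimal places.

Rewriting demand in inverse form: P = 137 - 2Q.
Without the tax, 137 - 2Q = 114 + 2.5Q so Q* = 5.1111 and P* = 126.7778.
With the tax, buyers' net willingness to pay falls by 3.5: (137 - 3.5) - 2Q = 114 + 2.5Q, so Q_t = 4.3333. Buyers pay P_b = 128.3333; sellers receive P_s = P_b - 3.5 = 124.8333.
The welfare triangle lost has base Q* - Q_t = 0.7778 and height t = 3.5, so DWL = (1/2)(0.7778)(3.5) = 1.3611.

1.36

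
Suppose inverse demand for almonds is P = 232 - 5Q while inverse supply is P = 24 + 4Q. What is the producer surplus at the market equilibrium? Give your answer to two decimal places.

1068.25

Set 232 - 5Q = 24 + 4Q, which gives 208 = 9Q, so Q* = 23.1111 and P* = 232 - 5(23.1111) = 116.4444.
Producer surplus is the triangle above supply below P*: (1/2)(23.1111)(116.4444 - 24) = (1/2)(23.1111)(92.4444) = 1068.2469.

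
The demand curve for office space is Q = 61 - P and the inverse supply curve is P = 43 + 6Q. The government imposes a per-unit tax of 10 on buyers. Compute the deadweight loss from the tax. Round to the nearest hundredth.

Rewriting demand in inverse form: P = 61 - Q.
Without the tax, 61 - Q = 43 + 6Q so Q* = 2.5714 and P* = 58.4286.
A tax on buyers shifts demand down by 10: (61 - 10) - Q = 43 + 6Q, so Q_t = 1.1429. Buyers pay P_b = 59.8571; sellers receive P_s = P_b - 10 = 49.8571.
The welfare triangle lost has base Q* - Q_t = 1.4286 and height t = 10, so DWL = (1/2)(1.4286)(10) = 7.1429.

7.14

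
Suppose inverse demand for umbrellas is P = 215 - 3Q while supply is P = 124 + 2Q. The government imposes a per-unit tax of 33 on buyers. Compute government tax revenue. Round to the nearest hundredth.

382.80

Without the tax, 215 - 3Q = 124 + 2Q so Q* = 18.2 and P* = 160.4.
With the tax, buyers' net willingness to pay falls by 33: (215 - 33) - 3Q = 124 + 2Q, so Q_t = 11.6. Buyers pay P_b = 180.2; sellers receive P_s = P_b - 33 = 147.2.
Tax revenue = t x Q_t = 33 x 11.6 = 382.8.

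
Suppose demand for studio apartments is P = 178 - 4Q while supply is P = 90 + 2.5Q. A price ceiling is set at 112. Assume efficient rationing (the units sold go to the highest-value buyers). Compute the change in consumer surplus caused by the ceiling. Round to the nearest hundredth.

59.34

Free-market equilibrium: 178 - 4Q = 90 + 2.5Q gives Q* = 13.5385, P* = 123.8462.
At P = 112, sellers supply (112 - 90)/2.5 = 8.8 while buyers want more, so the quantity traded is 8.8 at price 112.
CS goes from (1/2)(13.5385)(54.1538) = 366.5799 to 425.92 (computed as (178 - 112)(8.8) - (1/2)(4)(8.8)^2), a change of 59.3401.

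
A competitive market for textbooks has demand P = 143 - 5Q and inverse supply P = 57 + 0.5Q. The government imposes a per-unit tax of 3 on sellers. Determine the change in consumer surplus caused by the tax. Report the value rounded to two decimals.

Without the tax, 143 - 5Q = 57 + 0.5Q so Q* = 15.6364 and P* = 64.8182.
A tax on sellers shifts supply up by 3: 143 - 5Q = 57 + 0.5Q + 3, so Q_t = 15.0909. Buyers pay P_b = 67.5455; sellers receive P_s = P_b - 3 = 64.5455.
Consumers lose the trapezoid between P* and P_b out to Q_t plus the triangle from Q_t to Q*: change in CS = 569.3388 - 611.2397 = -41.9008.

-41.90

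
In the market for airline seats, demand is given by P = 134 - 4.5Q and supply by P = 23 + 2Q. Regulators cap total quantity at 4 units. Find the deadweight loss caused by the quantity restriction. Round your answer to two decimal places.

555.77

Without the quota, 134 - 4.5Q = 23 + 2Q gives Q* = 17.0769.
At Q = 4 the demand price is 134 - 4.5(4) = 116 and the supply price is 23 + 2(4) = 31.
DWL = (1/2)(gap between curves at 4) x (Q* - 4) = (1/2)(85)(13.0769) = 555.7692.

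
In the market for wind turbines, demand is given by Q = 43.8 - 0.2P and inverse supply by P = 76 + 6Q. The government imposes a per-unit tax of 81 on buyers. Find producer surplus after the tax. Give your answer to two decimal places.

Rewriting demand in inverse form: P = 219 - 5Q.
Without the tax, 219 - 5Q = 76 + 6Q so Q* = 13 and P* = 154.
A tax on buyers shifts demand down by 81: (219 - 81) - 5Q = 76 + 6Q, so Q_t = 5.6364. Buyers pay P_b = 190.8182; sellers receive P_s = P_b - 81 = 109.8182.
PS = (1/2)(Q_t)(P_s - 76) = (1/2)(5.6364)(33.8182) = 95.3058.

95.31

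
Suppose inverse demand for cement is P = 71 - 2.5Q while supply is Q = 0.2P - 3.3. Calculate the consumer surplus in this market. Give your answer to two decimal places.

66.01

Rewriting supply in inverse form: P = 16.5 + 5Q.
Equilibrium: 71 - 2.5Q = 16.5 + 5Q, so Q* = 7.2667 and P* = 52.8333.
Consumer surplus is the triangle under demand above P*: (1/2)(7.2667)(71 - 52.8333) = (1/2)(7.2667)(18.1667) = 66.0056.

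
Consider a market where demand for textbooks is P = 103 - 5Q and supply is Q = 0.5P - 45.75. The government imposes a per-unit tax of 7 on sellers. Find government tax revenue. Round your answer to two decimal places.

4.50

Rewriting supply in inverse form: P = 91.5 + 2Q.
Pre-tax equilibrium: 103 - 5Q = 91.5 + 2Q gives Q* = 1.6429, P* = 94.7857.
A tax on sellers shifts supply up by 7: 103 - 5Q = 91.5 + 2Q + 7, so Q_t = 0.6429. Buyers pay P_b = 99.7857; sellers receive P_s = P_b - 7 = 92.7857.
Tax revenue = t x Q_t = 7 x 0.6429 = 4.5.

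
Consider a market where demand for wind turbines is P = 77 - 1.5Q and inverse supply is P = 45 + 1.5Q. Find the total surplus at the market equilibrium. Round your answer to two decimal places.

Equilibrium: 77 - 1.5Q = 45 + 1.5Q, so Q* = 10.6667 and P* = 61.
CS = (1/2)(10.6667)(16) = 85.3333 and PS = (1/2)(10.6667)(16) = 85.3333, so total surplus = 170.6667.

170.67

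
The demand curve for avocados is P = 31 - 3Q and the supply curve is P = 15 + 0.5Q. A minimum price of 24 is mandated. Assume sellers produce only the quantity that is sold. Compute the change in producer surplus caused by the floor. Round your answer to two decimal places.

14.41

Free-market equilibrium: 31 - 3Q = 15 + 0.5Q gives Q* = 4.5714, P* = 17.2857.
At P = 24, buyers demand (31 - 24)/3 = 2.3333 while sellers would supply more, so the quantity traded is 2.3333 at price 24.
PS goes from (1/2)(4.5714)(2.2857) = 5.2245 to 19.6389 (computed as (24 - 15)(2.3333) - (1/2)(0.5)(2.3333)^2), a change of 14.4144.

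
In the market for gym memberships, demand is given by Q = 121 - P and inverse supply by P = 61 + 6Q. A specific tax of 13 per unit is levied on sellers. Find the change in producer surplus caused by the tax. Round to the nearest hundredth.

Rewriting demand in inverse form: P = 121 - Q.
Without the tax, 121 - Q = 61 + 6Q so Q* = 8.5714 and P* = 112.4286.
A tax on sellers shifts supply up by 13: 121 - Q = 61 + 6Q + 13, so Q_t = 6.7143. Buyers pay P_b = 114.2857; sellers receive P_s = P_b - 13 = 101.2857.
Producers lose the trapezoid between P_s and P* out to Q_t plus the triangle from Q_t to Q*: change in PS = 135.2449 - 220.4082 = -85.1633.

-85.16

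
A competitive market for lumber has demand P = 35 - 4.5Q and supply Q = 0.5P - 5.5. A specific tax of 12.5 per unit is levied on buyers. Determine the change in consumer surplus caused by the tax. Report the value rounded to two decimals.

Rewriting supply in inverse form: P = 11 + 2Q.
Pre-tax equilibrium: 35 - 4.5Q = 11 + 2Q gives Q* = 3.6923, P* = 18.3846.
A tax on buyers shifts demand down by 12.5: (35 - 12.5) - 4.5Q = 11 + 2Q, so Q_t = 1.7692. Buyers pay P_b = 27.0385; sellers receive P_s = P_b - 12.5 = 14.5385.
Consumers lose the trapezoid between P* and P_b out to Q_t plus the triangle from Q_t to Q*: change in CS = 7.0429 - 30.6746 = -23.6317.

-23.63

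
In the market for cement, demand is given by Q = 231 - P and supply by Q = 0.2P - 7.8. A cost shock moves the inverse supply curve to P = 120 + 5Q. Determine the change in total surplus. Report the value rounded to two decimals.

Rewriting demand in inverse form: P = 231 - Q.
Rewriting supply in inverse form: P = 39 + 5Q.
Initial equilibrium: Q_0 = 32, P_0 = 199; CS_0 = (1/2)(32)(32) = 512, PS_0 = (1/2)(32)(160) = 2560.
New equilibrium: 231 - Q = 120 + 5Q gives Q_1 = 18.5, P_1 = 212.5; CS_1 = 171.125, PS_1 = 855.625.
Change in total surplus = (171.125 + 855.625) - (512 + 2560) = -2045.25.

-2045.25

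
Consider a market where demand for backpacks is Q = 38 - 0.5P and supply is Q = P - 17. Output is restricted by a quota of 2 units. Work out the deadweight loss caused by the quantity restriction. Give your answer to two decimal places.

468.17

Rewriting demand in inverse form: P = 76 - 2Q.
Rewriting supply in inverse form: P = 17 + Q.
Without the quota, 76 - 2Q = 17 + Q gives Q* = 19.6667.
At Q = 2 the demand price is 76 - 2(2) = 72 and the supply price is 17 + (2) = 19.
DWL = (1/2)(gap between curves at 2) x (Q* - 2) = (1/2)(53)(17.6667) = 468.1667.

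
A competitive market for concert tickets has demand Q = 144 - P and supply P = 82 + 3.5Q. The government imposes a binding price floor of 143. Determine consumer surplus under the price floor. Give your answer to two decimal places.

Rewriting demand in inverse form: P = 144 - Q.
Free-market equilibrium: 144 - Q = 82 + 3.5Q gives Q* = 13.7778, P* = 130.2222.
At P = 143, buyers demand (144 - 143)/1 = 1 while sellers would supply more, so the quantity traded is 1 at price 143.
CS is the triangle under demand above 143: (1/2)(1)(144 - 143) = 0.5.

0.50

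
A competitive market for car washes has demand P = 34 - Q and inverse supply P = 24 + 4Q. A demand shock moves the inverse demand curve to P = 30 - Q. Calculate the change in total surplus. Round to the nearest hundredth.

Initial equilibrium: Q_0 = 2, P_0 = 32; CS_0 = (1/2)(2)(2) = 2, PS_0 = (1/2)(2)(8) = 8.
New equilibrium: 30 - Q = 24 + 4Q gives Q_1 = 1.2, P_1 = 28.8; CS_1 = 0.72, PS_1 = 2.88.
Change in total surplus = (0.72 + 2.88) - (2 + 8) = -6.4.

-6.40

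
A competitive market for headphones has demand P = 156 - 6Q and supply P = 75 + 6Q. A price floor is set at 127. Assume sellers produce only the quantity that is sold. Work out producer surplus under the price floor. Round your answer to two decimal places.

181.25

Without the control, 156 - 6Q = 75 + 6Q so Q* = 6.75 and P* = 115.5.
At the floor price 127, quantity demanded is (156 - 127)/6 = 4.8333; demand is the short side, so Q = 4.8333 trades at P = 127.
The supply price at Q = 4.8333 is 104. PS is the trapezoid between 127 and supply over [0, 4.8333]: (1/2)[(127 - 75) + (127 - 104)](4.8333) = 181.25.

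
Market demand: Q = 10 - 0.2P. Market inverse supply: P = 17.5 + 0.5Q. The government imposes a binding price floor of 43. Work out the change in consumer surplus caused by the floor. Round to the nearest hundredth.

-82.39

Rewriting demand in inverse form: P = 50 - 5Q.
Free-market equilibrium: 50 - 5Q = 17.5 + 0.5Q gives Q* = 5.9091, P* = 20.4545.
At the floor price 43, quantity demanded is (50 - 43)/5 = 1.4; demand is the short side, so Q = 1.4 trades at P = 43.
CS goes from (1/2)(5.9091)(29.5455) = 87.2934 to 4.9 (computed as (50 - 43)(1.4) - (1/2)(5)(1.4)^2), a change of -82.3934.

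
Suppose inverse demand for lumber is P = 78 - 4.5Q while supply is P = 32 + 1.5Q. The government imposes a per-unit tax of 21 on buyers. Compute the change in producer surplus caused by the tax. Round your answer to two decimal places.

Without the tax, 78 - 4.5Q = 32 + 1.5Q so Q* = 7.6667 and P* = 43.5.
A tax on buyers shifts demand down by 21: (78 - 21) - 4.5Q = 32 + 1.5Q, so Q_t = 4.1667. Buyers pay P_b = 59.25; sellers receive P_s = P_b - 21 = 38.25.
Producers lose the trapezoid between P_s and P* out to Q_t plus the triangle from Q_t to Q*: change in PS = 13.0208 - 44.0833 = -31.0625.

-31.06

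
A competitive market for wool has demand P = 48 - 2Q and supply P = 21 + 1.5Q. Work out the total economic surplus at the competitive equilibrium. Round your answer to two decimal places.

104.14

Equilibrium: 48 - 2Q = 21 + 1.5Q, so Q* = 7.7143 and P* = 32.5714.
CS = (1/2)(7.7143)(15.4286) = 59.5102 and PS = (1/2)(7.7143)(11.5714) = 44.6327, so total surplus = 104.1429.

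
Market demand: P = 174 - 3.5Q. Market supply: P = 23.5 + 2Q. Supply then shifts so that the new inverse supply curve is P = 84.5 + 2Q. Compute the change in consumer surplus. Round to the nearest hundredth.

Initial equilibrium: Q_0 = 27.3636, P_0 = 78.2273; CS_0 = (1/2)(27.3636)(95.7727) = 1310.345, PS_0 = (1/2)(27.3636)(54.7273) = 748.7686.
New equilibrium: 174 - 3.5Q = 84.5 + 2Q gives Q_1 = 16.2727, P_1 = 117.0455; CS_1 = 463.4029, PS_1 = 264.8017.
Change in consumer surplus = 463.4029 - 1310.345 = -846.9421.

-846.94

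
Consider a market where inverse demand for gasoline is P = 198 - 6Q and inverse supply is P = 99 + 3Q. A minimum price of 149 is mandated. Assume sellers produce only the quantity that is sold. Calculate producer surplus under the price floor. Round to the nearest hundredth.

Free-market equilibrium: 198 - 6Q = 99 + 3Q gives Q* = 11, P* = 132.
At P = 149, buyers demand (198 - 149)/6 = 8.1667 while sellers would supply more, so the quantity traded is 8.1667 at price 149.
The supply price at Q = 8.1667 is 123.5. PS is the trapezoid between 149 and supply over [0, 8.1667]: (1/2)[(149 - 99) + (149 - 123.5)](8.1667) = 308.2917.

308.29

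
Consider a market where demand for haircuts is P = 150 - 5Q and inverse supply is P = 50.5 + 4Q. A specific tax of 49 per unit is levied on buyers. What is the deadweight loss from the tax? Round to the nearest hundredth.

133.39

Without the tax, 150 - 5Q = 50.5 + 4Q so Q* = 11.0556 and P* = 94.7222.
With the tax, buyers' net willingness to pay falls by 49: (150 - 49) - 5Q = 50.5 + 4Q, so Q_t = 5.6111. Buyers pay P_b = 121.9444; sellers receive P_s = P_b - 49 = 72.9444.
Deadweight loss is the triangle between the curves from Q_t to Q*: (1/2)(11.0556 - 5.6111)(49) = 133.3889.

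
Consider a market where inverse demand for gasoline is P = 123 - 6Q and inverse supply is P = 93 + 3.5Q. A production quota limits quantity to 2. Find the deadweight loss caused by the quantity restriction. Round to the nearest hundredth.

Unrestricted equilibrium: Q* = (123 - 93)/(6 + 3.5) = 3.1579.
At Q = 2 the demand price is 123 - 6(2) = 111 and the supply price is 93 + 3.5(2) = 100.
DWL = (1/2)(gap between curves at 2) x (Q* - 2) = (1/2)(11)(1.1579) = 6.3684.

6.37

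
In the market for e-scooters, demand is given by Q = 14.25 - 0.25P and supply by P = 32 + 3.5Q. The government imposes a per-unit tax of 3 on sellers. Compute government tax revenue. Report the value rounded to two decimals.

Rewriting demand in inverse form: P = 57 - 4Q.
Without the tax, 57 - 4Q = 32 + 3.5Q so Q* = 3.3333 and P* = 43.6667.
With the tax, sellers need 3 more per unit: 57 - 4Q = 32 + 3.5Q + 3, so Q_t = 2.9333. Buyers pay P_b = 45.2667; sellers receive P_s = P_b - 3 = 42.2667.
Revenue is the tax times quantity traded: 3 x 2.9333 = 8.8.

8.80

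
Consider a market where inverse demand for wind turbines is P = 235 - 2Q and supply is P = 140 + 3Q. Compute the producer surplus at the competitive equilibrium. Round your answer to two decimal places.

Set 235 - 2Q = 140 + 3Q, which gives 95 = 5Q, so Q* = 19 and P* = 235 - 2(19) = 197.
PS is the area between P* and the supply curve from 0 to Q*: (1/2)(19)(57) = 541.5.

541.50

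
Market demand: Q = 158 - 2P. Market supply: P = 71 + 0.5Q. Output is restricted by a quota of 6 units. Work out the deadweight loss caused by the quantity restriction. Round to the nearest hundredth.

Rewriting demand in inverse form: P = 79 - 0.5Q.
Unrestricted equilibrium: Q* = (79 - 71)/(0.5 + 0.5) = 8.
At Q = 6 the demand price is 79 - 0.5(6) = 76 and the supply price is 71 + 0.5(6) = 74.
DWL = (1/2)(gap between curves at 6) x (Q* - 6) = (1/2)(2)(2) = 2.

2.00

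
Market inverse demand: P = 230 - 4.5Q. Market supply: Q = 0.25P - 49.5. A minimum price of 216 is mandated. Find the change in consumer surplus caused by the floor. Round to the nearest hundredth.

Rewriting supply in inverse form: P = 198 + 4Q.
Without the control, 230 - 4.5Q = 198 + 4Q so Q* = 3.7647 and P* = 213.0588.
At P = 216, buyers demand (230 - 216)/4.5 = 3.1111 while sellers would supply more, so the quantity traded is 3.1111 at price 216.
CS goes from (1/2)(3.7647)(16.9412) = 31.8893 to 21.7778 (computed as (230 - 216)(3.1111) - (1/2)(4.5)(3.1111)^2), a change of -10.1115.

-10.11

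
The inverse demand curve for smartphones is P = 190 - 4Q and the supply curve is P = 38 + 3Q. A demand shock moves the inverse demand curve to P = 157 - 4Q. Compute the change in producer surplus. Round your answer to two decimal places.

-273.77

Initial equilibrium: Q_0 = 21.7143, P_0 = 103.1429; CS_0 = (1/2)(21.7143)(86.8571) = 943.0204, PS_0 = (1/2)(21.7143)(65.1429) = 707.2653.
New equilibrium: 157 - 4Q = 38 + 3Q gives Q_1 = 17, P_1 = 89; CS_1 = 578, PS_1 = 433.5.
Change in producer surplus = 433.5 - 707.2653 = -273.7653.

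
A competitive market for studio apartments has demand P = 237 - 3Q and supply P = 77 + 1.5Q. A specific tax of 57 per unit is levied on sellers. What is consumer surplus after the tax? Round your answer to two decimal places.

Without the tax, 237 - 3Q = 77 + 1.5Q so Q* = 35.5556 and P* = 130.3333.
A tax on sellers shifts supply up by 57: 237 - 3Q = 77 + 1.5Q + 57, so Q_t = 22.8889. Buyers pay P_b = 168.3333; sellers receive P_s = P_b - 57 = 111.3333.
Consumer surplus is the triangle under demand above P_b: (1/2)(22.8889)(237 - 168.3333) = 785.8519.

785.85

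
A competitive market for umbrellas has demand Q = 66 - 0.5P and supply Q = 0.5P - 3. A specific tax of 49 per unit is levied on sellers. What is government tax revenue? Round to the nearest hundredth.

943.25

Rewriting demand in inverse form: P = 132 - 2Q.
Rewriting supply in inverse form: P = 6 + 2Q.
Without the tax, 132 - 2Q = 6 + 2Q so Q* = 31.5 and P* = 69.
A tax on sellers shifts supply up by 49: 132 - 2Q = 6 + 2Q + 49, so Q_t = 19.25. Buyers pay P_b = 93.5; sellers receive P_s = P_b - 49 = 44.5.
Revenue is the tax times quantity traded: 49 x 19.25 = 943.25.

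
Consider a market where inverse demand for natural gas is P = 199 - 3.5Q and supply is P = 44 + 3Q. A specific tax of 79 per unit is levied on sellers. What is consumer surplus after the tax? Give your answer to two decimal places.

239.24

Pre-tax equilibrium: 199 - 3.5Q = 44 + 3Q gives Q* = 23.8462, P* = 115.5385.
A tax on sellers shifts supply up by 79: 199 - 3.5Q = 44 + 3Q + 79, so Q_t = 11.6923. Buyers pay P_b = 158.0769; sellers receive P_s = P_b - 79 = 79.0769.
CS = (1/2)(Q_t)(199 - P_b) = (1/2)(11.6923)(40.9231) = 239.2426.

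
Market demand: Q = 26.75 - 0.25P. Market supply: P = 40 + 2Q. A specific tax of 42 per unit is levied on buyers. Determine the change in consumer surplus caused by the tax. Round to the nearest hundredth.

-214.67

Rewriting demand in inverse form: P = 107 - 4Q.
Pre-tax equilibrium: 107 - 4Q = 40 + 2Q gives Q* = 11.1667, P* = 62.3333.
With the tax, buyers' net willingness to pay falls by 42: (107 - 42) - 4Q = 40 + 2Q, so Q_t = 4.1667. Buyers pay P_b = 90.3333; sellers receive P_s = P_b - 42 = 48.3333.
Consumers lose the trapezoid between P* and P_b out to Q_t plus the triangle from Q_t to Q*: change in CS = 34.7222 - 249.3889 = -214.6667.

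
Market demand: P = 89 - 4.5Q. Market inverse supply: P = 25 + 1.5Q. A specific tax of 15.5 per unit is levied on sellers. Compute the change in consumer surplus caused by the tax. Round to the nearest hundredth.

Pre-tax equilibrium: 89 - 4.5Q = 25 + 1.5Q gives Q* = 10.6667, P* = 41.
A tax on sellers shifts supply up by 15.5: 89 - 4.5Q = 25 + 1.5Q + 15.5, so Q_t = 8.0833. Buyers pay P_b = 52.625; sellers receive P_s = P_b - 15.5 = 37.125.
CS falls from (1/2)(10.6667)(48) = 256 to (1/2)(8.0833)(36.375) = 147.0156, a change of -108.9844.

-108.98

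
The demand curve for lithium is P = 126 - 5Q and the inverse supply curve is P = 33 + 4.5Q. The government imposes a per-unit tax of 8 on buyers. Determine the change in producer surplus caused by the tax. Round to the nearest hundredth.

-35.50

Without the tax, 126 - 5Q = 33 + 4.5Q so Q* = 9.7895 and P* = 77.0526.
With the tax, buyers' net willingness to pay falls by 8: (126 - 8) - 5Q = 33 + 4.5Q, so Q_t = 8.9474. Buyers pay P_b = 81.2632; sellers receive P_s = P_b - 8 = 73.2632.
Producers lose the trapezoid between P_s and P* out to Q_t plus the triangle from Q_t to Q*: change in PS = 180.1247 - 215.626 = -35.5014.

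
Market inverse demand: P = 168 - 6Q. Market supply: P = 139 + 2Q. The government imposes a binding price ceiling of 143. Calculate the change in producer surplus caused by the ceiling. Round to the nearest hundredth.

-9.14

Free-market equilibrium: 168 - 6Q = 139 + 2Q gives Q* = 3.625, P* = 146.25.
At P = 143, sellers supply (143 - 139)/2 = 2 while buyers want more, so the quantity traded is 2 at price 143.
PS goes from (1/2)(3.625)(7.25) = 13.1406 to 4 (computed as (143 - 139)(2) - (1/2)(2)(2)^2), a change of -9.1406.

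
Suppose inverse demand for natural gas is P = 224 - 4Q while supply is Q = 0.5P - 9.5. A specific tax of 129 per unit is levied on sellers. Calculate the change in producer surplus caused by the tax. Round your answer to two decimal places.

-1006.92

Rewriting supply in inverse form: P = 19 + 2Q.
Pre-tax equilibrium: 224 - 4Q = 19 + 2Q gives Q* = 34.1667, P* = 87.3333.
With the tax, sellers need 129 more per unit: 224 - 4Q = 19 + 2Q + 129, so Q_t = 12.6667. Buyers pay P_b = 173.3333; sellers receive P_s = P_b - 129 = 44.3333.
PS falls from (1/2)(34.1667)(68.3333) = 1167.3611 to (1/2)(12.6667)(25.3333) = 160.4444, a change of -1006.9167.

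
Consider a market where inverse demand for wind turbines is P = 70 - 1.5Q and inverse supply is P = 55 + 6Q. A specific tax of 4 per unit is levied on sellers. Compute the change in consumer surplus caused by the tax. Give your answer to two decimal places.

-1.39

Pre-tax equilibrium: 70 - 1.5Q = 55 + 6Q gives Q* = 2, P* = 67.
A tax on sellers shifts supply up by 4: 70 - 1.5Q = 55 + 6Q + 4, so Q_t = 1.4667. Buyers pay P_b = 67.8; sellers receive P_s = P_b - 4 = 63.8.
Consumers lose the trapezoid between P* and P_b out to Q_t plus the triangle from Q_t to Q*: change in CS = 1.6133 - 3 = -1.3867.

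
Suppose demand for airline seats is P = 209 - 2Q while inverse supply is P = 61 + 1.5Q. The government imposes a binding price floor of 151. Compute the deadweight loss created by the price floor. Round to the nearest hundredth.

308.89

Free-market equilibrium: 209 - 2Q = 61 + 1.5Q gives Q* = 42.2857, P* = 124.4286.
At the floor price 151, quantity demanded is (209 - 151)/2 = 29; demand is the short side, so Q = 29 trades at P = 151.
The lost-trades triangle has base Q* - 29 = 13.2857 and height equal to the gap between the curves at Q = 29, which is 151 - 104.5 = 46.5. DWL = (1/2)(13.2857)(46.5) = 308.8929.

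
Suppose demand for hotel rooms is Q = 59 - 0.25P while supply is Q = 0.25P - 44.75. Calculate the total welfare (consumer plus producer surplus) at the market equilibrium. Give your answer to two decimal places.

Rewriting demand in inverse form: P = 236 - 4Q.
Rewriting supply in inverse form: P = 179 + 4Q.
Equilibrium: 236 - 4Q = 179 + 4Q, so Q* = 7.125 and P* = 207.5.
CS = (1/2)(7.125)(28.5) = 101.5312 and PS = (1/2)(7.125)(28.5) = 101.5312, so total surplus = 203.0625.

203.06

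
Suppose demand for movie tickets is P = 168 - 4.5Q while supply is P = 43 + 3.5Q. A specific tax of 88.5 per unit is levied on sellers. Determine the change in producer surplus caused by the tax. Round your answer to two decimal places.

Pre-tax equilibrium: 168 - 4.5Q = 43 + 3.5Q gives Q* = 15.625, P* = 97.6875.
A tax on sellers shifts supply up by 88.5: 168 - 4.5Q = 43 + 3.5Q + 88.5, so Q_t = 4.5625. Buyers pay P_b = 147.4688; sellers receive P_s = P_b - 88.5 = 58.9688.
Producers lose the trapezoid between P_s and P* out to Q_t plus the triangle from Q_t to Q*: change in PS = 36.4287 - 427.2461 = -390.8174.

-390.82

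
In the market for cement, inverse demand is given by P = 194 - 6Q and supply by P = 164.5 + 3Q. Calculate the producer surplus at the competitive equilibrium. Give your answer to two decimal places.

Set 194 - 6Q = 164.5 + 3Q, which gives 29.5 = 9Q, so Q* = 3.2778 and P* = 194 - 6(3.2778) = 174.3333.
Producer surplus is the triangle above supply below P*: (1/2)(3.2778)(174.3333 - 164.5) = (1/2)(3.2778)(9.8333) = 16.1157.

16.12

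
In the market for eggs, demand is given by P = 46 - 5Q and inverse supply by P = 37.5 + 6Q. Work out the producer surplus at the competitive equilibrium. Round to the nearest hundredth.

1.79

Setting demand equal to supply, 8.5 = 11Q, so Q* = 0.7727 and P* = 42.1364.
Producer surplus is the triangle above supply below P*: (1/2)(0.7727)(42.1364 - 37.5) = (1/2)(0.7727)(4.6364) = 1.7913.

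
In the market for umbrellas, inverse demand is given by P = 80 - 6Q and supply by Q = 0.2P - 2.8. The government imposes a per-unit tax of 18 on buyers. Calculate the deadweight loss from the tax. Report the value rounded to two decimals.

14.73

Rewriting supply in inverse form: P = 14 + 5Q.
Without the tax, 80 - 6Q = 14 + 5Q so Q* = 6 and P* = 44.
A tax on buyers shifts demand down by 18: (80 - 18) - 6Q = 14 + 5Q, so Q_t = 4.3636. Buyers pay P_b = 53.8182; sellers receive P_s = P_b - 18 = 35.8182.
The welfare triangle lost has base Q* - Q_t = 1.6364 and height t = 18, so DWL = (1/2)(1.6364)(18) = 14.7273.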